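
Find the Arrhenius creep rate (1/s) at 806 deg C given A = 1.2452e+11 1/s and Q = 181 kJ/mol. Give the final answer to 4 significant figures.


rate = A * exp(-Q / (R*T))
T = 806 + 273.15 = 1079.15 K
rate = 1.2452e+11 * exp(-181e3 / (8.314 * 1079.15))
rate = 215.7 1/s


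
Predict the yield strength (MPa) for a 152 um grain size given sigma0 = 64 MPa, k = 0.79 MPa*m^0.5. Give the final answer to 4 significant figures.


sigma_y = sigma0 + k / sqrt(d)
d = 152 um = 1.52e-04 m
sigma_y = 64 + 0.79 / sqrt(1.52e-04)
sigma_y = 128.1 MPa


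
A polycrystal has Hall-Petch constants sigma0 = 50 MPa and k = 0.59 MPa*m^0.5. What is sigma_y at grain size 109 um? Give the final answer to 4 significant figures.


sigma_y = sigma0 + k / sqrt(d)
d = 109 um = 1.09e-04 m
sigma_y = 50 + 0.59 / sqrt(1.09e-04)
sigma_y = 106.5 MPa


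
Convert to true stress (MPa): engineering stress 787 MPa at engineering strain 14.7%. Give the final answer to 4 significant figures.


sigma_true = sigma_eng * (1 + epsilon_eng)
sigma_true = 787 * (1 + 0.147)
sigma_true = 902.7 MPa


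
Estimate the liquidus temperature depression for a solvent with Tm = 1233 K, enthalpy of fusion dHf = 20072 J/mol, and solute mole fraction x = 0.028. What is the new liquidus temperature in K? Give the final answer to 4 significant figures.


dT = R*Tm^2*x / dHf
dT = 8.314 * 1233^2 * 0.028 / 20072
dT = 17.6321 K
T_new = 1233 - 17.6321 = 1215 K


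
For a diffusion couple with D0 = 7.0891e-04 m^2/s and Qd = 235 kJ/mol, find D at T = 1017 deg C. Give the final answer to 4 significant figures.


D = D0 * exp(-Qd / (R*T))
T = 1290.15 K
D = 7.0891e-04 * exp(-235e3 / (8.314 * 1290.15))
D = 2.166e-13 m^2/s


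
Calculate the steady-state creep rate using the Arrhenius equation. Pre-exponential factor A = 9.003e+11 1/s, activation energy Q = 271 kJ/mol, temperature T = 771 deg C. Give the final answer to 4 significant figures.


rate = A * exp(-Q / (R*T))
T = 771 + 273.15 = 1044.15 K
rate = 9.003e+11 * exp(-271e3 / (8.314 * 1044.15))
rate = 0.02494 1/s


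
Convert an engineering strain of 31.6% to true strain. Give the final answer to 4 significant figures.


epsilon_true = ln(1 + epsilon_eng)
epsilon_true = ln(1 + 0.316)
epsilon_true = 0.2746


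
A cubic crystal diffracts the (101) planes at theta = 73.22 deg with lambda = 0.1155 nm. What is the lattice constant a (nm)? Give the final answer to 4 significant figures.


d = lambda / (2*sin(theta))
d = 0.1155 / (2*sin(73.22 deg))
d = 0.0603183 nm
a = d * sqrt(h^2+k^2+l^2) = 0.0603183 * sqrt(2)
a = 0.0853 nm


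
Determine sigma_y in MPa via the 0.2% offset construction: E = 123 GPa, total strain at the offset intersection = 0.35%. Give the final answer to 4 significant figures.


Offset strain = 0.002
Elastic strain at yield = total_strain - offset = 3.5e-03 - 0.002 = 1.5e-03
sigma_y = E * elastic_strain = 123000 * 1.5e-03
sigma_y = 184.5 MPa


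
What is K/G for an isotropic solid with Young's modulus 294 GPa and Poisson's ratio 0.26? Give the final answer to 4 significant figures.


G = E / (2*(1+nu))
G = 294 / (2*(1+0.26)) = 116.667 GPa
K = E / (3*(1-2*nu))
K = 294 / (3*(1-2*0.26)) = 204.167 GPa
K/G = 204.167 / 116.667 = 1.75


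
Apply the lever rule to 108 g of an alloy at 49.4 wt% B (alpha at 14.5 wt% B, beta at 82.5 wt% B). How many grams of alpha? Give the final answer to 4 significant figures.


f_alpha = (C_beta - C0) / (C_beta - C_alpha)
f_alpha = (82.5 - 49.4) / (82.5 - 14.5) = 0.486765
m_alpha = f_alpha * m_total = 0.486765 * 108 = 52.57 g


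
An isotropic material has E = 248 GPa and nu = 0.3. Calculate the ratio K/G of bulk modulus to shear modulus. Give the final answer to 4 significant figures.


G = E / (2*(1+nu))
G = 248 / (2*(1+0.3)) = 95.3846 GPa
K = E / (3*(1-2*nu))
K = 248 / (3*(1-2*0.3)) = 206.667 GPa
K/G = 206.667 / 95.3846 = 2.167


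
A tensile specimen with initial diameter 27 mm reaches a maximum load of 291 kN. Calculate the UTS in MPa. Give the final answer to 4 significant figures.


A0 = pi*(d/2)^2 = pi*(27/2)^2 = 572.555 mm^2
UTS = F_max / A0 = 291*1000 / 572.555
UTS = 508.2 MPa


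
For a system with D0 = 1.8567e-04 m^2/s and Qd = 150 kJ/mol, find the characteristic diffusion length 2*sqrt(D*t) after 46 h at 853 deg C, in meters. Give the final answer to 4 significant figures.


Step 1: D = D0 * exp(-Qd/(R*T))
T = 1126.15 K
D = 1.8567e-04 * exp(-150e3 / (8.314 * 1126.15)) = 2.04637e-11 m^2/s
Step 2: L = 2*sqrt(D*t)
t = 46 h = 165600 s
L = 2*sqrt(2.04637e-11 * 165600) = 3.682e-03 m


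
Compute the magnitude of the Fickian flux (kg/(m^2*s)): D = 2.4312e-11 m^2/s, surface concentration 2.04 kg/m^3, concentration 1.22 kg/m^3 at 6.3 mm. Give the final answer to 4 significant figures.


J = -D * (dC/dx) = D * (C1 - C2) / dx
J = 2.4312e-11 * (2.04 - 1.22) / 6.3e-03
J = 3.164e-09 kg/(m^2*s)


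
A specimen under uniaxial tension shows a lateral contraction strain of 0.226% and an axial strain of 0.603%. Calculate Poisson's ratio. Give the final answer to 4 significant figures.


nu = -epsilon_lat / epsilon_axial
Lateral strain is contraction (negative), so using magnitudes:
nu = 0.226 / 0.603
nu = 0.3748


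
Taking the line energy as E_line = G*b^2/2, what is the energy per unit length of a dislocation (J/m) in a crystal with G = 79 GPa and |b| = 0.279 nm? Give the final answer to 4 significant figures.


E = G*b^2/2
b = 0.279 nm = 2.79e-10 m
G = 79 GPa = 7.9e+10 Pa
E = 0.5 * 7.9e+10 * (2.79e-10)^2
E = 3.075e-09 J/m


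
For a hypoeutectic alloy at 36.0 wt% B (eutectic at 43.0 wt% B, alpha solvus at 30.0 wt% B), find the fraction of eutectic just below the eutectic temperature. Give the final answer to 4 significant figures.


f_primary = (C_e - C0) / (C_e - C_alpha_max)
f_primary = (43.0 - 36.0) / (43.0 - 30.0)
f_primary = 0.538462
f_eutectic = 1 - 0.538462 = 0.4615


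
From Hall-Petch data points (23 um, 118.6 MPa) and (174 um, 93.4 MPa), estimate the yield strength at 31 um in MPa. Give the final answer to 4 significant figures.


sigma_y = sigma0 + k / sqrt(d)
1/sqrt(d1) = 1/sqrt(2.3e-05) = 208.514;  1/sqrt(d2) = 75.8098
k = (sigma1 - sigma2) / (1/sqrt(d1) - 1/sqrt(d2)) = (118.6 - 93.4) / (208.514 - 75.8098) = 0.189895 MPa*m^0.5
sigma0 = sigma1 - k/sqrt(d1) = 118.6 - 0.189895*208.514 = 79.0041 MPa
sigma_y(d3) = 79.0041 + 0.189895 / sqrt(3.1e-05) = 113.1 MPa


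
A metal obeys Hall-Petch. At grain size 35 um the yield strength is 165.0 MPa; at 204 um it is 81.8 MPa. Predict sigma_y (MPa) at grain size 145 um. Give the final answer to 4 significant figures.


sigma_y = sigma0 + k / sqrt(d)
1/sqrt(d1) = 1/sqrt(3.5e-05) = 169.031;  1/sqrt(d2) = 70.014
k = (sigma1 - sigma2) / (1/sqrt(d1) - 1/sqrt(d2)) = (165.0 - 81.8) / (169.031 - 70.014) = 0.840261 MPa*m^0.5
sigma0 = sigma1 - k/sqrt(d1) = 165.0 - 0.840261*169.031 = 22.97 MPa
sigma_y(d3) = 22.97 + 0.840261 / sqrt(1.45e-04) = 92.75 MPa


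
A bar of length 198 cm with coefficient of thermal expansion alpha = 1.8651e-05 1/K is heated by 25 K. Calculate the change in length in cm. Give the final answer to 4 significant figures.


dL = L0 * alpha * dT
dL = 198 * 1.8651e-05 * 25
dL = 0.09232 cm


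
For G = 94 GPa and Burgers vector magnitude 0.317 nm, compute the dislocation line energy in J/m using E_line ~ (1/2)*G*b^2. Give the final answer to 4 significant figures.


E = G*b^2/2
b = 0.317 nm = 3.17e-10 m
G = 94 GPa = 9.4e+10 Pa
E = 0.5 * 9.4e+10 * (3.17e-10)^2
E = 4.723e-09 J/m


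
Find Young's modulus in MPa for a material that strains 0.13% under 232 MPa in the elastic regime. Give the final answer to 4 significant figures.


E = sigma / epsilon
epsilon = 0.13% = 1.3e-03
E = 232 / 1.3e-03
E = 178500 MPa


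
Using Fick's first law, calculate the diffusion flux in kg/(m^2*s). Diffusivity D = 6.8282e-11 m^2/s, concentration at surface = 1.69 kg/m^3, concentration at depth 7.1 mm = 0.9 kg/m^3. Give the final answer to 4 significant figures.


J = -D * (dC/dx) = D * (C1 - C2) / dx
J = 6.8282e-11 * (1.69 - 0.9) / 7.1e-03
J = 7.598e-09 kg/(m^2*s)


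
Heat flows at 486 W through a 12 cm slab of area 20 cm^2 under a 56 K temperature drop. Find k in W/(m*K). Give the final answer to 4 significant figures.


k = Q*L / (A*dT)
L = 0.12 m, A = 2e-03 m^2
k = 486 * 0.12 / (2e-03 * 56)
k = 520.7 W/(m*K)


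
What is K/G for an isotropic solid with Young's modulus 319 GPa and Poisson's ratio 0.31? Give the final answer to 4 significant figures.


G = E / (2*(1+nu))
G = 319 / (2*(1+0.31)) = 121.756 GPa
K = E / (3*(1-2*nu))
K = 319 / (3*(1-2*0.31)) = 279.825 GPa
K/G = 279.825 / 121.756 = 2.298


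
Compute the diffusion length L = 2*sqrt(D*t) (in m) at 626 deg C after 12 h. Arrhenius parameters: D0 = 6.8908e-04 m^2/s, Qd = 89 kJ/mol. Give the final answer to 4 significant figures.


Step 1: D = D0 * exp(-Qd/(R*T))
T = 899.15 K
D = 6.8908e-04 * exp(-89e3 / (8.314 * 899.15)) = 4.65344e-09 m^2/s
Step 2: L = 2*sqrt(D*t)
t = 12 h = 43200 s
L = 2*sqrt(4.65344e-09 * 43200) = 0.02836 m


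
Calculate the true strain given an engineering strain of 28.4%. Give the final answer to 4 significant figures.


epsilon_true = ln(1 + epsilon_eng)
epsilon_true = ln(1 + 0.284)
epsilon_true = 0.25


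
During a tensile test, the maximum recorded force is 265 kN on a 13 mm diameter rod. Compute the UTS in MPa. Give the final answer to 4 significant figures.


A0 = pi*(d/2)^2 = pi*(13/2)^2 = 132.732 mm^2
UTS = F_max / A0 = 265*1000 / 132.732
UTS = 1996 MPa


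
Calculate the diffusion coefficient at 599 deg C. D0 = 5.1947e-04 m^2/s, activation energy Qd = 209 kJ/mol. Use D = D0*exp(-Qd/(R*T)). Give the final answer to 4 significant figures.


D = D0 * exp(-Qd / (R*T))
T = 872.15 K
D = 5.1947e-04 * exp(-209e3 / (8.314 * 872.15))
D = 1.577e-16 m^2/s


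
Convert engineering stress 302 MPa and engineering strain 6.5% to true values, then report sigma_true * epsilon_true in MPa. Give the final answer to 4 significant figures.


sigma_true = sigma_eng * (1 + epsilon_eng)
sigma_true = 302 * (1 + 0.065) = 321.63 MPa
epsilon_true = ln(1 + epsilon_eng)
epsilon_true = ln(1 + 0.065) = 0.0629748
sigma_true * epsilon_true = 321.63 * 0.0629748 = 20.25 MPa


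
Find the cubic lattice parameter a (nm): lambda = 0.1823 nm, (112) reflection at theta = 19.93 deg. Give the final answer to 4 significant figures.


d = lambda / (2*sin(theta))
d = 0.1823 / (2*sin(19.93 deg))
d = 0.267403 nm
a = d * sqrt(h^2+k^2+l^2) = 0.267403 * sqrt(6)
a = 0.655 nm


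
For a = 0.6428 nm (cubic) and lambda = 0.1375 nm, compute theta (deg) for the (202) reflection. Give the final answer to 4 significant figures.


d = a / sqrt(h^2+k^2+l^2)
d = 0.6428 / sqrt(8) = 0.227264 nm
lambda = 2*d*sin(theta)  =>  sin(theta) = lambda / (2*d)
sin(theta) = 0.1375 / (2 * 0.227264) = 0.302511
theta = 17.61 deg


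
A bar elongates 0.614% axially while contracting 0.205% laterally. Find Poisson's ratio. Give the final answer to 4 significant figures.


nu = -epsilon_lat / epsilon_axial
Lateral strain is contraction (negative), so using magnitudes:
nu = 0.205 / 0.614
nu = 0.3339


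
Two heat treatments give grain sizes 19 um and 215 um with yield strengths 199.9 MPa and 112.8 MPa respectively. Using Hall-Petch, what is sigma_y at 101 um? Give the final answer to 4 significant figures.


sigma_y = sigma0 + k / sqrt(d)
1/sqrt(d1) = 1/sqrt(1.9e-05) = 229.416;  1/sqrt(d2) = 68.1994
k = (sigma1 - sigma2) / (1/sqrt(d1) - 1/sqrt(d2)) = (199.9 - 112.8) / (229.416 - 68.1994) = 0.540268 MPa*m^0.5
sigma0 = sigma1 - k/sqrt(d1) = 199.9 - 0.540268*229.416 = 75.954 MPa
sigma_y(d3) = 75.954 + 0.540268 / sqrt(1.01e-04) = 129.7 MPa


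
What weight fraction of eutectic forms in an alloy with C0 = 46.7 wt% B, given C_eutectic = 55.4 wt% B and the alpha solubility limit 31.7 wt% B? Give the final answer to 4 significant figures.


f_primary = (C_e - C0) / (C_e - C_alpha_max)
f_primary = (55.4 - 46.7) / (55.4 - 31.7)
f_primary = 0.367089
f_eutectic = 1 - 0.367089 = 0.6329


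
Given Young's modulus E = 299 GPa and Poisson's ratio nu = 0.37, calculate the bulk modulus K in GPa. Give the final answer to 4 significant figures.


K = E / (3*(1-2*nu))
K = 299 / (3*(1-2*0.37))
K = 383.3 GPa


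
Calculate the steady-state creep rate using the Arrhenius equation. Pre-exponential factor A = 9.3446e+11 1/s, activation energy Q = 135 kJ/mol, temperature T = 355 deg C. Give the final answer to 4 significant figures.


rate = A * exp(-Q / (R*T))
T = 355 + 273.15 = 628.15 K
rate = 9.3446e+11 * exp(-135e3 / (8.314 * 628.15))
rate = 5.547 1/s


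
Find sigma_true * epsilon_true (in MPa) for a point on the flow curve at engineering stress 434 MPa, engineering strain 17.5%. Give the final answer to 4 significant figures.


sigma_true = sigma_eng * (1 + epsilon_eng)
sigma_true = 434 * (1 + 0.175) = 509.95 MPa
epsilon_true = ln(1 + epsilon_eng)
epsilon_true = ln(1 + 0.175) = 0.161268
sigma_true * epsilon_true = 509.95 * 0.161268 = 82.24 MPa


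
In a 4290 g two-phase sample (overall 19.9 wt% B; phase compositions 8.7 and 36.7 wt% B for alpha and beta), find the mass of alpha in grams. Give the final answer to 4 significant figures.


f_alpha = (C_beta - C0) / (C_beta - C_alpha)
f_alpha = (36.7 - 19.9) / (36.7 - 8.7) = 0.6
m_alpha = f_alpha * m_total = 0.6 * 4290 = 2574 g


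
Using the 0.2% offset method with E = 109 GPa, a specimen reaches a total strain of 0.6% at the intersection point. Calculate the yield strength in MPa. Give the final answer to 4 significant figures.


Offset strain = 0.002
Elastic strain at yield = total_strain - offset = 6e-03 - 0.002 = 4e-03
sigma_y = E * elastic_strain = 109000 * 4e-03
sigma_y = 436 MPa


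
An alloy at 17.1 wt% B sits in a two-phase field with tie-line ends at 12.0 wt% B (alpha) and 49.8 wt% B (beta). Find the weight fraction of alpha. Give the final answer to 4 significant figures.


f_alpha = (C_beta - C0) / (C_beta - C_alpha)
f_alpha = (49.8 - 17.1) / (49.8 - 12.0)
f_alpha = 0.8651


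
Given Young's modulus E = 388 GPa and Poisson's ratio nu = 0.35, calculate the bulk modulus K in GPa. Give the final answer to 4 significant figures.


K = E / (3*(1-2*nu))
K = 388 / (3*(1-2*0.35))
K = 431.1 GPa


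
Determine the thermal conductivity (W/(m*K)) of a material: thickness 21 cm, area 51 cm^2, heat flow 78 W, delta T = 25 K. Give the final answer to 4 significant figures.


k = Q*L / (A*dT)
L = 0.21 m, A = 5.1e-03 m^2
k = 78 * 0.21 / (5.1e-03 * 25)
k = 128.5 W/(m*K)


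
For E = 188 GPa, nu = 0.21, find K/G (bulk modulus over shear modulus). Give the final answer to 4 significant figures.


G = E / (2*(1+nu))
G = 188 / (2*(1+0.21)) = 77.686 GPa
K = E / (3*(1-2*nu))
K = 188 / (3*(1-2*0.21)) = 108.046 GPa
K/G = 108.046 / 77.686 = 1.391


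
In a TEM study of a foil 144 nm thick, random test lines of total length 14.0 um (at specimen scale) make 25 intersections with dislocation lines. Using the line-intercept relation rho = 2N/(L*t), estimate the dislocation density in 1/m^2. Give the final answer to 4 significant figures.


rho = 2N / (L * t)
L = 14.0 um = 1.4e-05 m, t = 144 nm = 1.44e-07 m
rho = 2 * 25 / (1.4e-05 * 1.44e-07)
rho = 2.48e+13 1/m^2


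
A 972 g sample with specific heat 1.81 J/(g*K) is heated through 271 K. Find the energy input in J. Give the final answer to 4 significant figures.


Q = m * cp * dT
Q = 972 * 1.81 * 271
Q = 476800 J


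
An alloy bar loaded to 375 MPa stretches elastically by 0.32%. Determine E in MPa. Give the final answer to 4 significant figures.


E = sigma / epsilon
epsilon = 0.32% = 3.2e-03
E = 375 / 3.2e-03
E = 117200 MPa


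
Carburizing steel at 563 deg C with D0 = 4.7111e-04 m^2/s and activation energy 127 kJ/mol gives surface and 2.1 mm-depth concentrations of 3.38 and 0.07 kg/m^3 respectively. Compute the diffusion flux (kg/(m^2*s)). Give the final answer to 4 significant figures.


Step 1: D = D0 * exp(-Qd/(R*T))
T = 563 + 273.15 = 836.15 K
D = 4.7111e-04 * exp(-127e3 / (8.314 * 836.15)) = 5.48394e-12 m^2/s
Step 2: J = D * (C1 - C2) / dx
J = 5.48394e-12 * (3.38 - 0.07) / 2.1e-03
J = 8.644e-09 kg/(m^2*s)


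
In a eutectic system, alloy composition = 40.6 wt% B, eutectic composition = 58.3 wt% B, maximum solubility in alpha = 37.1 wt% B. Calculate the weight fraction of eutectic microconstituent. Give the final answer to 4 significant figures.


f_primary = (C_e - C0) / (C_e - C_alpha_max)
f_primary = (58.3 - 40.6) / (58.3 - 37.1)
f_primary = 0.834906
f_eutectic = 1 - 0.834906 = 0.1651


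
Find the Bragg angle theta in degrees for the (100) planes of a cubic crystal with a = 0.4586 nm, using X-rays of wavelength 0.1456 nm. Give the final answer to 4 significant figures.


d = a / sqrt(h^2+k^2+l^2)
d = 0.4586 / sqrt(1) = 0.4586 nm
lambda = 2*d*sin(theta)  =>  sin(theta) = lambda / (2*d)
sin(theta) = 0.1456 / (2 * 0.4586) = 0.158744
theta = 9.134 deg


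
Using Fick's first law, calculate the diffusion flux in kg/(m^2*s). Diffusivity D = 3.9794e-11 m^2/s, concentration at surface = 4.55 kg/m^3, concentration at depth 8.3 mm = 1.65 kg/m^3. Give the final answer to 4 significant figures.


J = -D * (dC/dx) = D * (C1 - C2) / dx
J = 3.9794e-11 * (4.55 - 1.65) / 8.3e-03
J = 1.39e-08 kg/(m^2*s)


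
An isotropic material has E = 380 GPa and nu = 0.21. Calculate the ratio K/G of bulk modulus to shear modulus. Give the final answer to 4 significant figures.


G = E / (2*(1+nu))
G = 380 / (2*(1+0.21)) = 157.025 GPa
K = E / (3*(1-2*nu))
K = 380 / (3*(1-2*0.21)) = 218.391 GPa
K/G = 218.391 / 157.025 = 1.391


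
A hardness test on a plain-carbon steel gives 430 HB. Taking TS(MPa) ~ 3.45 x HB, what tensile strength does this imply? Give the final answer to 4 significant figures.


TS (MPa) = 3.45 * HB
TS = 3.45 * 430
TS = 1484 MPa


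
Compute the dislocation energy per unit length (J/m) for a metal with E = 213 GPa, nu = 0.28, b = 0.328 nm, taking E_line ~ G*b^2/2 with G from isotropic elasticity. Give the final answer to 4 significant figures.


Step 1: G = E / (2*(1+nu))
G = 213 / (2*(1+0.28)) = 83.2031 GPa = 8.32031e+10 Pa
Step 2: E_line = G*b^2/2
b = 0.328 nm = 3.28e-10 m
E_line = 0.5 * 8.32031e+10 * (3.28e-10)^2 = 4.476e-09 J/m


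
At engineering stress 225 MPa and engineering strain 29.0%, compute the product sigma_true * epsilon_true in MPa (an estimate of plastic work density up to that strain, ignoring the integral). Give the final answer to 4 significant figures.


sigma_true = sigma_eng * (1 + epsilon_eng)
sigma_true = 225 * (1 + 0.29) = 290.25 MPa
epsilon_true = ln(1 + epsilon_eng)
epsilon_true = ln(1 + 0.29) = 0.254642
sigma_true * epsilon_true = 290.25 * 0.254642 = 73.91 MPa


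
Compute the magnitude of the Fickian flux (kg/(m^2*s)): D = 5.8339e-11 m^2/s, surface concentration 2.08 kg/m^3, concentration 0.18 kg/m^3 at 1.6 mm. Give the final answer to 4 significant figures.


J = -D * (dC/dx) = D * (C1 - C2) / dx
J = 5.8339e-11 * (2.08 - 0.18) / 1.6e-03
J = 6.928e-08 kg/(m^2*s)


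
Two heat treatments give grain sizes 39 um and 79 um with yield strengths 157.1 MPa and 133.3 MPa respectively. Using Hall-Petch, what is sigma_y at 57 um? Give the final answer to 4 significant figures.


sigma_y = sigma0 + k / sqrt(d)
1/sqrt(d1) = 1/sqrt(3.9e-05) = 160.128;  1/sqrt(d2) = 112.509
k = (sigma1 - sigma2) / (1/sqrt(d1) - 1/sqrt(d2)) = (157.1 - 133.3) / (160.128 - 112.509) = 0.499797 MPa*m^0.5
sigma0 = sigma1 - k/sqrt(d1) = 157.1 - 0.499797*160.128 = 77.0685 MPa
sigma_y(d3) = 77.0685 + 0.499797 / sqrt(5.7e-05) = 143.3 MPa


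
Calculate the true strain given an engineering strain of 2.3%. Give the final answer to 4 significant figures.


epsilon_true = ln(1 + epsilon_eng)
epsilon_true = ln(1 + 0.023)
epsilon_true = 0.02274


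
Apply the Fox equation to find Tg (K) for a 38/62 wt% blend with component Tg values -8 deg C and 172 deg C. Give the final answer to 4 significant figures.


1/Tg = w1/Tg1 + w2/Tg2 (in Kelvin)
Tg1 = 265.15 K, Tg2 = 445.15 K
1/Tg = 0.38/265.15 + 0.62/445.15
Tg = 353.9 K


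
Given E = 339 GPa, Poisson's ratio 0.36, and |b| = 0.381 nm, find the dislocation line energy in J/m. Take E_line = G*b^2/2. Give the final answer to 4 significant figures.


Step 1: G = E / (2*(1+nu))
G = 339 / (2*(1+0.36)) = 124.632 GPa = 1.24632e+11 Pa
Step 2: E_line = G*b^2/2
b = 0.381 nm = 3.81e-10 m
E_line = 0.5 * 1.24632e+11 * (3.81e-10)^2 = 9.046e-09 J/m


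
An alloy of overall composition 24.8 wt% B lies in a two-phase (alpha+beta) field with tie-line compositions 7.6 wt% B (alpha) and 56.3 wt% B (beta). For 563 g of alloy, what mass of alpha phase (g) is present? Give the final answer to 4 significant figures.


f_alpha = (C_beta - C0) / (C_beta - C_alpha)
f_alpha = (56.3 - 24.8) / (56.3 - 7.6) = 0.646817
m_alpha = f_alpha * m_total = 0.646817 * 563 = 364.2 g


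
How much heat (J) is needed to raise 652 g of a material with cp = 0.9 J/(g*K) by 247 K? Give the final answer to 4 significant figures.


Q = m * cp * dT
Q = 652 * 0.9 * 247
Q = 144900 J


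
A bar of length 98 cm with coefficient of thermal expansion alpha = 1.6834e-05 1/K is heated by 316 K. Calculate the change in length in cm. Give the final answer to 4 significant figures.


dL = L0 * alpha * dT
dL = 98 * 1.6834e-05 * 316
dL = 0.5213 cm


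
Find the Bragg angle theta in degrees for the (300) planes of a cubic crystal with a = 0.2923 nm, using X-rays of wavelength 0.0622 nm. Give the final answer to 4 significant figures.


d = a / sqrt(h^2+k^2+l^2)
d = 0.2923 / sqrt(9) = 0.0974333 nm
lambda = 2*d*sin(theta)  =>  sin(theta) = lambda / (2*d)
sin(theta) = 0.0622 / (2 * 0.0974333) = 0.319193
theta = 18.61 deg


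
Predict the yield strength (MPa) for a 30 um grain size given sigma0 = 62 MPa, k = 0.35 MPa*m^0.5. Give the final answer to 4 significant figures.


sigma_y = sigma0 + k / sqrt(d)
d = 30 um = 3e-05 m
sigma_y = 62 + 0.35 / sqrt(3e-05)
sigma_y = 125.9 MPa


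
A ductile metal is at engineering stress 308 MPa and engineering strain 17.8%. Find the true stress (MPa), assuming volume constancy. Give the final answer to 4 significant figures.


sigma_true = sigma_eng * (1 + epsilon_eng)
sigma_true = 308 * (1 + 0.178)
sigma_true = 362.8 MPa


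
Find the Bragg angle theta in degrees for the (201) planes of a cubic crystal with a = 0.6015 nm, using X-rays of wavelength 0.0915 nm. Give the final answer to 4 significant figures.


d = a / sqrt(h^2+k^2+l^2)
d = 0.6015 / sqrt(5) = 0.268999 nm
lambda = 2*d*sin(theta)  =>  sin(theta) = lambda / (2*d)
sin(theta) = 0.0915 / (2 * 0.268999) = 0.170075
theta = 9.792 deg


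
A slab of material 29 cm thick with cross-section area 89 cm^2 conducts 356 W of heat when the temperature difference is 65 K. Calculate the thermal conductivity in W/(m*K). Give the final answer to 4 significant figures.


k = Q*L / (A*dT)
L = 0.29 m, A = 8.9e-03 m^2
k = 356 * 0.29 / (8.9e-03 * 65)
k = 178.5 W/(m*K)


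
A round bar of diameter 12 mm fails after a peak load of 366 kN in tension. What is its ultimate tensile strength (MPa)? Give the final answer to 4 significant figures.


A0 = pi*(d/2)^2 = pi*(12/2)^2 = 113.097 mm^2
UTS = F_max / A0 = 366*1000 / 113.097
UTS = 3236 MPa


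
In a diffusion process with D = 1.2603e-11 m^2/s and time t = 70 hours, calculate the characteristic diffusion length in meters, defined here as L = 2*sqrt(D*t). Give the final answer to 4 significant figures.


t = 70 hr = 252000 s
Diffusion length = 2*sqrt(D*t)
= 2*sqrt(1.2603e-11 * 252000)
= 3.564e-03 m


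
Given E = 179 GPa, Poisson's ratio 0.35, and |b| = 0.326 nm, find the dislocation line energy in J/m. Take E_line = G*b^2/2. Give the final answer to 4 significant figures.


Step 1: G = E / (2*(1+nu))
G = 179 / (2*(1+0.35)) = 66.2963 GPa = 6.62963e+10 Pa
Step 2: E_line = G*b^2/2
b = 0.326 nm = 3.26e-10 m
E_line = 0.5 * 6.62963e+10 * (3.26e-10)^2 = 3.523e-09 J/m


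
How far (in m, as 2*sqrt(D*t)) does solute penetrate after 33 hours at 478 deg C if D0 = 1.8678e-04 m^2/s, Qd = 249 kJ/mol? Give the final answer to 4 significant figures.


Step 1: D = D0 * exp(-Qd/(R*T))
T = 751.15 K
D = 1.8678e-04 * exp(-249e3 / (8.314 * 751.15)) = 9.02308e-22 m^2/s
Step 2: L = 2*sqrt(D*t)
t = 33 h = 118800 s
L = 2*sqrt(9.02308e-22 * 118800) = 2.071e-08 m


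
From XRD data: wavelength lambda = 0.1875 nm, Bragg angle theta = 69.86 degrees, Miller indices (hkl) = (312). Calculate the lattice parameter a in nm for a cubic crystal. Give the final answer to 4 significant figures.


d = lambda / (2*sin(theta))
d = 0.1875 / (2*sin(69.86 deg))
d = 0.0998558 nm
a = d * sqrt(h^2+k^2+l^2) = 0.0998558 * sqrt(14)
a = 0.3736 nm


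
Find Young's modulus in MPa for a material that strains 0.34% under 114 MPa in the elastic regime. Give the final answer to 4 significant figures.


E = sigma / epsilon
epsilon = 0.34% = 3.4e-03
E = 114 / 3.4e-03
E = 33530 MPa


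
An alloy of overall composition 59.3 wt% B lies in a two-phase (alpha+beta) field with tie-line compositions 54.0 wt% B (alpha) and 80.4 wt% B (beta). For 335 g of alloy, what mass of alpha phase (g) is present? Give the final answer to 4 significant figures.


f_alpha = (C_beta - C0) / (C_beta - C_alpha)
f_alpha = (80.4 - 59.3) / (80.4 - 54.0) = 0.799242
m_alpha = f_alpha * m_total = 0.799242 * 335 = 267.7 g


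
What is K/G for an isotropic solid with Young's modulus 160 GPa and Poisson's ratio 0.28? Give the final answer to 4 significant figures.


G = E / (2*(1+nu))
G = 160 / (2*(1+0.28)) = 62.5 GPa
K = E / (3*(1-2*nu))
K = 160 / (3*(1-2*0.28)) = 121.212 GPa
K/G = 121.212 / 62.5 = 1.939


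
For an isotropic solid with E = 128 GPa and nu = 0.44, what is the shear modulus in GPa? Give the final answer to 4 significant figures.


G = E / (2*(1+nu))
G = 128 / (2*(1+0.44))
G = 44.44 GPa


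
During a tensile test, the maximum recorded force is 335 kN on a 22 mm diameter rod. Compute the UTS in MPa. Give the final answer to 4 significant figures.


A0 = pi*(d/2)^2 = pi*(22/2)^2 = 380.133 mm^2
UTS = F_max / A0 = 335*1000 / 380.133
UTS = 881.3 MPa


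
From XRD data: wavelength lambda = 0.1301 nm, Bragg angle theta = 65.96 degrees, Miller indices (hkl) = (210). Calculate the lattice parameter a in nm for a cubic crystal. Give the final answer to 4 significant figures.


d = lambda / (2*sin(theta))
d = 0.1301 / (2*sin(65.96 deg))
d = 0.0712282 nm
a = d * sqrt(h^2+k^2+l^2) = 0.0712282 * sqrt(5)
a = 0.1593 nm


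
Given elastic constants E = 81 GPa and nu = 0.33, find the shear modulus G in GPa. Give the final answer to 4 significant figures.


G = E / (2*(1+nu))
G = 81 / (2*(1+0.33))
G = 30.45 GPa


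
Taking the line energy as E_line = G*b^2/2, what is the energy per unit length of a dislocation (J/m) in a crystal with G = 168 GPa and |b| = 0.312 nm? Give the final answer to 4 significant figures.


E = G*b^2/2
b = 0.312 nm = 3.12e-10 m
G = 168 GPa = 1.68e+11 Pa
E = 0.5 * 1.68e+11 * (3.12e-10)^2
E = 8.177e-09 J/m


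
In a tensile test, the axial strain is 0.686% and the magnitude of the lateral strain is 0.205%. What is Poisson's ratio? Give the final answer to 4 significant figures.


nu = -epsilon_lat / epsilon_axial
Lateral strain is contraction (negative), so using magnitudes:
nu = 0.205 / 0.686
nu = 0.2988


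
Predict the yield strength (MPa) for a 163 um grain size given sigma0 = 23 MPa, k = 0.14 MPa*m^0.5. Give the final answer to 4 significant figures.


sigma_y = sigma0 + k / sqrt(d)
d = 163 um = 1.63e-04 m
sigma_y = 23 + 0.14 / sqrt(1.63e-04)
sigma_y = 33.97 MPa


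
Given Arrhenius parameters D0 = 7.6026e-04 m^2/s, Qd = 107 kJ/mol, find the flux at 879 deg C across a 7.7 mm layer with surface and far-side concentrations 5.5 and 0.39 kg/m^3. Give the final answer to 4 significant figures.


Step 1: D = D0 * exp(-Qd/(R*T))
T = 879 + 273.15 = 1152.15 K
D = 7.6026e-04 * exp(-107e3 / (8.314 * 1152.15)) = 1.07094e-08 m^2/s
Step 2: J = D * (C1 - C2) / dx
J = 1.07094e-08 * (5.5 - 0.39) / 7.7e-03
J = 7.107e-06 kg/(m^2*s)


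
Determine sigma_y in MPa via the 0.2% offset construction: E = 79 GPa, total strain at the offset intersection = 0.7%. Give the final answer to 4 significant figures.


Offset strain = 0.002
Elastic strain at yield = total_strain - offset = 7e-03 - 0.002 = 5e-03
sigma_y = E * elastic_strain = 79000 * 5e-03
sigma_y = 395 MPa


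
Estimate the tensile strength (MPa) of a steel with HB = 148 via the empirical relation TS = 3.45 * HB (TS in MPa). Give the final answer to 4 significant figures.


TS (MPa) = 3.45 * HB
TS = 3.45 * 148
TS = 510.6 MPa


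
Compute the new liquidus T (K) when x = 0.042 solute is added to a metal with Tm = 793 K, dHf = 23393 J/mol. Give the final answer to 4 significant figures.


dT = R*Tm^2*x / dHf
dT = 8.314 * 793^2 * 0.042 / 23393
dT = 9.38685 K
T_new = 793 - 9.38685 = 783.6 K


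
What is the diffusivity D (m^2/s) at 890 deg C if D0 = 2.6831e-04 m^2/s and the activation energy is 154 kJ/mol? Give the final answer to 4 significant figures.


D = D0 * exp(-Qd / (R*T))
T = 1163.15 K
D = 2.6831e-04 * exp(-154e3 / (8.314 * 1163.15))
D = 3.255e-11 m^2/s


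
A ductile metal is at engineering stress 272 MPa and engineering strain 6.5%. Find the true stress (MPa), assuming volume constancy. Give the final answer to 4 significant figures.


sigma_true = sigma_eng * (1 + epsilon_eng)
sigma_true = 272 * (1 + 0.065)
sigma_true = 289.7 MPa


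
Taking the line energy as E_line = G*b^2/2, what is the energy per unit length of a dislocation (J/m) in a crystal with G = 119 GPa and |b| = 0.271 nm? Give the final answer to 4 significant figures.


E = G*b^2/2
b = 0.271 nm = 2.71e-10 m
G = 119 GPa = 1.19e+11 Pa
E = 0.5 * 1.19e+11 * (2.71e-10)^2
E = 4.37e-09 J/m


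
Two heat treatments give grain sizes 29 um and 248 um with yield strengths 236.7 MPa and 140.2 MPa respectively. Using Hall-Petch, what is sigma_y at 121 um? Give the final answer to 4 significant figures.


sigma_y = sigma0 + k / sqrt(d)
1/sqrt(d1) = 1/sqrt(2.9e-05) = 185.695;  1/sqrt(d2) = 63.5001
k = (sigma1 - sigma2) / (1/sqrt(d1) - 1/sqrt(d2)) = (236.7 - 140.2) / (185.695 - 63.5001) = 0.78972 MPa*m^0.5
sigma0 = sigma1 - k/sqrt(d1) = 236.7 - 0.78972*185.695 = 90.0528 MPa
sigma_y(d3) = 90.0528 + 0.78972 / sqrt(1.21e-04) = 161.8 MPa


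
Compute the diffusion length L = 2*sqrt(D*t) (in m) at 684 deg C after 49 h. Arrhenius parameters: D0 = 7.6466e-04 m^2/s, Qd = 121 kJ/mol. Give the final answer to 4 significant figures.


Step 1: D = D0 * exp(-Qd/(R*T))
T = 957.15 K
D = 7.6466e-04 * exp(-121e3 / (8.314 * 957.15)) = 1.90496e-10 m^2/s
Step 2: L = 2*sqrt(D*t)
t = 49 h = 176400 s
L = 2*sqrt(1.90496e-10 * 176400) = 0.01159 m


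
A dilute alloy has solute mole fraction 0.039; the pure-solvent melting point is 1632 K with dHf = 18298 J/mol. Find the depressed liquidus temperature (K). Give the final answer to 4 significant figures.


dT = R*Tm^2*x / dHf
dT = 8.314 * 1632^2 * 0.039 / 18298
dT = 47.1967 K
T_new = 1632 - 47.1967 = 1585 K


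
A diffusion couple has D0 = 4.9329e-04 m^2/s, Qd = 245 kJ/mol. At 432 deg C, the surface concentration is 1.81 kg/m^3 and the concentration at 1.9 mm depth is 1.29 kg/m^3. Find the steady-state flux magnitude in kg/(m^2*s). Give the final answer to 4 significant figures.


Step 1: D = D0 * exp(-Qd/(R*T))
T = 432 + 273.15 = 705.15 K
D = 4.9329e-04 * exp(-245e3 / (8.314 * 705.15)) = 3.4982e-22 m^2/s
Step 2: J = D * (C1 - C2) / dx
J = 3.4982e-22 * (1.81 - 1.29) / 1.9e-03
J = 9.574e-20 kg/(m^2*s)


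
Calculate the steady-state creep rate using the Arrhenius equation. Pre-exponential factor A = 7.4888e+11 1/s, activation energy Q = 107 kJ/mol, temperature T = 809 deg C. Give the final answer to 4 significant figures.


rate = A * exp(-Q / (R*T))
T = 809 + 273.15 = 1082.15 K
rate = 7.4888e+11 * exp(-107e3 / (8.314 * 1082.15))
rate = 5.122e+06 1/s


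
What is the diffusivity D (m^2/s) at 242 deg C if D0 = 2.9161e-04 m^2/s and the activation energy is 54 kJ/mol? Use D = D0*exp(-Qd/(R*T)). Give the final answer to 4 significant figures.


D = D0 * exp(-Qd / (R*T))
T = 515.15 K
D = 2.9161e-04 * exp(-54e3 / (8.314 * 515.15))
D = 9.754e-10 m^2/s


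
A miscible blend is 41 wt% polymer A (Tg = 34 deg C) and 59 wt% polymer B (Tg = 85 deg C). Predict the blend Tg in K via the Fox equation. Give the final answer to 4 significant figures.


1/Tg = w1/Tg1 + w2/Tg2 (in Kelvin)
Tg1 = 307.15 K, Tg2 = 358.15 K
1/Tg = 0.41/307.15 + 0.59/358.15
Tg = 335.3 K


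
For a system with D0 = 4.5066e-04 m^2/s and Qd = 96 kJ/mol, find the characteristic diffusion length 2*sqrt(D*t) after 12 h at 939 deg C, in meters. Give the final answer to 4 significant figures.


Step 1: D = D0 * exp(-Qd/(R*T))
T = 1212.15 K
D = 4.5066e-04 * exp(-96e3 / (8.314 * 1212.15)) = 3.28711e-08 m^2/s
Step 2: L = 2*sqrt(D*t)
t = 12 h = 43200 s
L = 2*sqrt(3.28711e-08 * 43200) = 0.07537 m


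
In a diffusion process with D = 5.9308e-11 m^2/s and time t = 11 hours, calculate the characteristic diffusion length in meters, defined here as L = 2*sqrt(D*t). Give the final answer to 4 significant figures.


t = 11 hr = 39600 s
Diffusion length = 2*sqrt(D*t)
= 2*sqrt(5.9308e-11 * 39600)
= 3.065e-03 m


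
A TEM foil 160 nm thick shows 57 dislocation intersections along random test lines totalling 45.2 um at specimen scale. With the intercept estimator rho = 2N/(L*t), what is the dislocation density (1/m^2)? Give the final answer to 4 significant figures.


rho = 2N / (L * t)
L = 45.2 um = 4.52e-05 m, t = 160 nm = 1.6e-07 m
rho = 2 * 57 / (4.52e-05 * 1.6e-07)
rho = 1.576e+13 1/m^2


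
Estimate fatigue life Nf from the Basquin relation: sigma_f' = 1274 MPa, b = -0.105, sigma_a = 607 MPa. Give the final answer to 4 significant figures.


sigma_a = sigma_f' * (2*Nf)^b
2*Nf = (sigma_a / sigma_f')^(1/b)
2*Nf = (607 / 1274)^(1/-0.105)
2*Nf = 1165.42
Nf = 582.7 cycles


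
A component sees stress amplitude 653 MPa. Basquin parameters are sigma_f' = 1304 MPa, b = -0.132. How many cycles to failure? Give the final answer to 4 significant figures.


sigma_a = sigma_f' * (2*Nf)^b
2*Nf = (sigma_a / sigma_f')^(1/b)
2*Nf = (653 / 1304)^(1/-0.132)
2*Nf = 188.577
Nf = 94.29 cycles


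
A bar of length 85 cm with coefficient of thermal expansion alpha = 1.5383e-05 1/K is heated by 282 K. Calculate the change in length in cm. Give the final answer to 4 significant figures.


dL = L0 * alpha * dT
dL = 85 * 1.5383e-05 * 282
dL = 0.3687 cm


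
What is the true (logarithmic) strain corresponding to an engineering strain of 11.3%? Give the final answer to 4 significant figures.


epsilon_true = ln(1 + epsilon_eng)
epsilon_true = ln(1 + 0.113)
epsilon_true = 0.1071


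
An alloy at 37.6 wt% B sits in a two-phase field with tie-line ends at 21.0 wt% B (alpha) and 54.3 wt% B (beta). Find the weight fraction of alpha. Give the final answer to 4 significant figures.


f_alpha = (C_beta - C0) / (C_beta - C_alpha)
f_alpha = (54.3 - 37.6) / (54.3 - 21.0)
f_alpha = 0.5015


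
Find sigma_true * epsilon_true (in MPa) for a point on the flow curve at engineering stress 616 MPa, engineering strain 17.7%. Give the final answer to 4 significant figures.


sigma_true = sigma_eng * (1 + epsilon_eng)
sigma_true = 616 * (1 + 0.177) = 725.032 MPa
epsilon_true = ln(1 + epsilon_eng)
epsilon_true = ln(1 + 0.177) = 0.162969
sigma_true * epsilon_true = 725.032 * 0.162969 = 118.2 MPa


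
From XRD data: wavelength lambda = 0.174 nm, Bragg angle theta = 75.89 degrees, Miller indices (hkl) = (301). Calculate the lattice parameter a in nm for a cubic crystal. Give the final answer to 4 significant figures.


d = lambda / (2*sin(theta))
d = 0.174 / (2*sin(75.89 deg))
d = 0.0897065 nm
a = d * sqrt(h^2+k^2+l^2) = 0.0897065 * sqrt(10)
a = 0.2837 nm


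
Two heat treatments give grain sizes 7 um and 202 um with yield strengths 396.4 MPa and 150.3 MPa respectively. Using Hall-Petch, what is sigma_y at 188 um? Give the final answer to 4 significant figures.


sigma_y = sigma0 + k / sqrt(d)
1/sqrt(d1) = 1/sqrt(7e-06) = 377.964;  1/sqrt(d2) = 70.3598
k = (sigma1 - sigma2) / (1/sqrt(d1) - 1/sqrt(d2)) = (396.4 - 150.3) / (377.964 - 70.3598) = 0.800053 MPa*m^0.5
sigma0 = sigma1 - k/sqrt(d1) = 396.4 - 0.800053*377.964 = 94.0085 MPa
sigma_y(d3) = 94.0085 + 0.800053 / sqrt(1.88e-04) = 152.4 MPa


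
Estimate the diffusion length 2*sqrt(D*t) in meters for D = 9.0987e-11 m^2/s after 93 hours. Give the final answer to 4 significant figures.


t = 93 hr = 334800 s
Diffusion length = 2*sqrt(D*t)
= 2*sqrt(9.0987e-11 * 334800)
= 0.01104 m


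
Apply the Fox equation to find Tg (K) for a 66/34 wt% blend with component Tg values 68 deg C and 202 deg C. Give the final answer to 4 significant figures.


1/Tg = w1/Tg1 + w2/Tg2 (in Kelvin)
Tg1 = 341.15 K, Tg2 = 475.15 K
1/Tg = 0.66/341.15 + 0.34/475.15
Tg = 377.3 K


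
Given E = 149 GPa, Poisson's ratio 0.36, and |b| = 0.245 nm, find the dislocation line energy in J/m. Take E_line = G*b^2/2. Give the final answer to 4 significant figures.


Step 1: G = E / (2*(1+nu))
G = 149 / (2*(1+0.36)) = 54.7794 GPa = 5.47794e+10 Pa
Step 2: E_line = G*b^2/2
b = 0.245 nm = 2.45e-10 m
E_line = 0.5 * 5.47794e+10 * (2.45e-10)^2 = 1.644e-09 J/m


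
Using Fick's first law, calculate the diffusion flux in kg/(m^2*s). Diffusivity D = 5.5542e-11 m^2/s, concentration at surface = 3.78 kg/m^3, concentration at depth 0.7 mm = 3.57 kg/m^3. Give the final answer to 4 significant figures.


J = -D * (dC/dx) = D * (C1 - C2) / dx
J = 5.5542e-11 * (3.78 - 3.57) / 7e-04
J = 1.666e-08 kg/(m^2*s)


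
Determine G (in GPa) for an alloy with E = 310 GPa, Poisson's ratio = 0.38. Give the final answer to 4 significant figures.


G = E / (2*(1+nu))
G = 310 / (2*(1+0.38))
G = 112.3 GPa


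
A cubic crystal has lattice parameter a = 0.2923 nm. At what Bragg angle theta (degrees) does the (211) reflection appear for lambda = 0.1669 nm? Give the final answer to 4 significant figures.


d = a / sqrt(h^2+k^2+l^2)
d = 0.2923 / sqrt(6) = 0.119331 nm
lambda = 2*d*sin(theta)  =>  sin(theta) = lambda / (2*d)
sin(theta) = 0.1669 / (2 * 0.119331) = 0.699315
theta = 44.37 deg


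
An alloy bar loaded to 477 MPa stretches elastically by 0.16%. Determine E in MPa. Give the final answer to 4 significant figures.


E = sigma / epsilon
epsilon = 0.16% = 1.6e-03
E = 477 / 1.6e-03
E = 298100 MPa


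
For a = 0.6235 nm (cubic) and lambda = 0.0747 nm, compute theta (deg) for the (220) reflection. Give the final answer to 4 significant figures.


d = a / sqrt(h^2+k^2+l^2)
d = 0.6235 / sqrt(8) = 0.220441 nm
lambda = 2*d*sin(theta)  =>  sin(theta) = lambda / (2*d)
sin(theta) = 0.0747 / (2 * 0.220441) = 0.169433
theta = 9.755 deg


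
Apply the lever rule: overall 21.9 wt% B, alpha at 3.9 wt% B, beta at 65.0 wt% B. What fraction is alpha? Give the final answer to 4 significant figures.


f_alpha = (C_beta - C0) / (C_beta - C_alpha)
f_alpha = (65.0 - 21.9) / (65.0 - 3.9)
f_alpha = 0.7054


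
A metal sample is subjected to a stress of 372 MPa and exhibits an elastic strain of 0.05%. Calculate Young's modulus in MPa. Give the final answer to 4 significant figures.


E = sigma / epsilon
epsilon = 0.05% = 5e-04
E = 372 / 5e-04
E = 744000 MPa


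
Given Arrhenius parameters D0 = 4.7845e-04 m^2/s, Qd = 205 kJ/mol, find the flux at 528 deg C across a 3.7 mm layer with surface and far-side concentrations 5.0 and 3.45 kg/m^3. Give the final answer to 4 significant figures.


Step 1: D = D0 * exp(-Qd/(R*T))
T = 528 + 273.15 = 801.15 K
D = 4.7845e-04 * exp(-205e3 / (8.314 * 801.15)) = 2.05798e-17 m^2/s
Step 2: J = D * (C1 - C2) / dx
J = 2.05798e-17 * (5.0 - 3.45) / 3.7e-03
J = 8.621e-15 kg/(m^2*s)


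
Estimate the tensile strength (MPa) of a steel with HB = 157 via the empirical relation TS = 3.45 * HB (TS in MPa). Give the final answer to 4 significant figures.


TS (MPa) = 3.45 * HB
TS = 3.45 * 157
TS = 541.7 MPa
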